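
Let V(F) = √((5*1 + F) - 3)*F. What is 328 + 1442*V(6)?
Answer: 328 + 17304*√2 ≈ 24800.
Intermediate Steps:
V(F) = F*√(2 + F) (V(F) = √((5 + F) - 3)*F = √(2 + F)*F = F*√(2 + F))
328 + 1442*V(6) = 328 + 1442*(6*√(2 + 6)) = 328 + 1442*(6*√8) = 328 + 1442*(6*(2*√2)) = 328 + 1442*(12*√2) = 328 + 17304*√2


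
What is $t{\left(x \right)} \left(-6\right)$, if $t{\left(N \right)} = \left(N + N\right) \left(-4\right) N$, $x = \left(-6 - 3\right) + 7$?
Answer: $192$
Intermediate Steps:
$x = -2$ ($x = \left(-6 - 3\right) + 7 = -9 + 7 = -2$)
$t{\left(N \right)} = - 8 N^{2}$ ($t{\left(N \right)} = 2 N \left(-4\right) N = - 8 N N = - 8 N^{2}$)
$t{\left(x \right)} \left(-6\right) = - 8 \left(-2\right)^{2} \left(-6\right) = \left(-8\right) 4 \left(-6\right) = \left(-32\right) \left(-6\right) = 192$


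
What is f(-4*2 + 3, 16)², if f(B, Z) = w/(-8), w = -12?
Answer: 9/4 ≈ 2.2500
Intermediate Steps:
f(B, Z) = 3/2 (f(B, Z) = -12/(-8) = -12*(-⅛) = 3/2)
f(-4*2 + 3, 16)² = (3/2)² = 9/4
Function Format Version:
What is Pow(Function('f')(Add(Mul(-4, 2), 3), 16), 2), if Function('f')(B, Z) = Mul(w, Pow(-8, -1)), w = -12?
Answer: Rational(9, 4) ≈ 2.2500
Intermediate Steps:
Function('f')(B, Z) = Rational(3, 2) (Function('f')(B, Z) = Mul(-12, Pow(-8, -1)) = Mul(-12, Rational(-1, 8)) = Rational(3, 2))
Pow(Function('f')(Add(Mul(-4, 2), 3), 16), 2) = Pow(Rational(3, 2), 2) = Rational(9, 4)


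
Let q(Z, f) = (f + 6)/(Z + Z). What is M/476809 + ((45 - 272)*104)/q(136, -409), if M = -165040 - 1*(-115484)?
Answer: 235519222932/14781079 ≈ 15934.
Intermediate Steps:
q(Z, f) = (6 + f)/(2*Z) (q(Z, f) = (6 + f)/((2*Z)) = (6 + f)*(1/(2*Z)) = (6 + f)/(2*Z))
M = -49556 (M = -165040 + 115484 = -49556)
M/476809 + ((45 - 272)*104)/q(136, -409) = -49556/476809 + ((45 - 272)*104)/(((½)*(6 - 409)/136)) = -49556*1/476809 + (-227*104)/(((½)*(1/136)*(-403))) = -49556/476809 - 23608/(-403/272) = -49556/476809 - 23608*(-272/403) = -49556/476809 + 493952/31 = 235519222932/14781079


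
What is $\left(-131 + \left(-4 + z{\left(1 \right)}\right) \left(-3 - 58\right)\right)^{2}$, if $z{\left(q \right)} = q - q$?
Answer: $12769$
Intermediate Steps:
$z{\left(q \right)} = 0$
$\left(-131 + \left(-4 + z{\left(1 \right)}\right) \left(-3 - 58\right)\right)^{2} = \left(-131 + \left(-4 + 0\right) \left(-3 - 58\right)\right)^{2} = \left(-131 - -244\right)^{2} = \left(-131 + 244\right)^{2} = 113^{2} = 12769$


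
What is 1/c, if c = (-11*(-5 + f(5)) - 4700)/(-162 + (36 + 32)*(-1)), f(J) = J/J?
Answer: 115/2328 ≈ 0.049399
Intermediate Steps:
f(J) = 1
c = 2328/115 (c = (-11*(-5 + 1) - 4700)/(-162 + (36 + 32)*(-1)) = (-11*(-4) - 4700)/(-162 + 68*(-1)) = (44 - 4700)/(-162 - 68) = -4656/(-230) = -4656*(-1/230) = 2328/115 ≈ 20.243)
1/c = 1/(2328/115) = 115/2328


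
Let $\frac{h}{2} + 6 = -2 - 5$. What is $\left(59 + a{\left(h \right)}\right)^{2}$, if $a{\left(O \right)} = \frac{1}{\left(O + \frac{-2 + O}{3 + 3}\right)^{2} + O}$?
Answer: $\frac{235786965241}{67732900} \approx 3481.1$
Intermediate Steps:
$h = -26$ ($h = -12 + 2 \left(-2 - 5\right) = -12 + 2 \left(-7\right) = -12 - 14 = -26$)
$a{\left(O \right)} = \frac{1}{O + \left(- \frac{1}{3} + \frac{7 O}{6}\right)^{2}}$ ($a{\left(O \right)} = \frac{1}{\left(O + \frac{-2 + O}{6}\right)^{2} + O} = \frac{1}{\left(O + \left(-2 + O\right) \frac{1}{6}\right)^{2} + O} = \frac{1}{\left(O + \left(- \frac{1}{3} + \frac{O}{6}\right)\right)^{2} + O} = \frac{1}{\left(- \frac{1}{3} + \frac{7 O}{6}\right)^{2} + O} = \frac{1}{O + \left(- \frac{1}{3} + \frac{7 O}{6}\right)^{2}}$)
$\left(59 + a{\left(h \right)}\right)^{2} = \left(59 + \frac{36}{\left(-2 + 7 \left(-26\right)\right)^{2} + 36 \left(-26\right)}\right)^{2} = \left(59 + \frac{36}{\left(-2 - 182\right)^{2} - 936}\right)^{2} = \left(59 + \frac{36}{\left(-184\right)^{2} - 936}\right)^{2} = \left(59 + \frac{36}{33856 - 936}\right)^{2} = \left(59 + \frac{36}{32920}\right)^{2} = \left(59 + 36 \cdot \frac{1}{32920}\right)^{2} = \left(59 + \frac{9}{8230}\right)^{2} = \left(\frac{485579}{8230}\right)^{2} = \frac{235786965241}{67732900}$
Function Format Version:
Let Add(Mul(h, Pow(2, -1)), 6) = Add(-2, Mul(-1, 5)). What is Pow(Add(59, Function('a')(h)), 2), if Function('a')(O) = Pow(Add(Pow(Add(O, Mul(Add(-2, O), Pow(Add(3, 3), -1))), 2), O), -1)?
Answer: Rational(235786965241, 67732900) ≈ 3481.1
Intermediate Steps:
h = -26 (h = Add(-12, Mul(2, Add(-2, Mul(-1, 5)))) = Add(-12, Mul(2, Add(-2, -5))) = Add(-12, Mul(2, -7)) = Add(-12, -14) = -26)
Function('a')(O) = Pow(Add(O, Pow(Add(Rational(-1, 3), Mul(Rational(7, 6), O)), 2)), -1) (Function('a')(O) = Pow(Add(Pow(Add(O, Mul(Add(-2, O), Pow(6, -1))), 2), O), -1) = Pow(Add(Pow(Add(O, Mul(Add(-2, O), Rational(1, 6))), 2), O), -1) = Pow(Add(Pow(Add(O, Add(Rational(-1, 3), Mul(Rational(1, 6), O))), 2), O), -1) = Pow(Add(Pow(Add(Rational(-1, 3), Mul(Rational(7, 6), O)), 2), O), -1) = Pow(Add(O, Pow(Add(Rational(-1, 3), Mul(Rational(7, 6), O)), 2)), -1))
Pow(Add(59, Function('a')(h)), 2) = Pow(Add(59, Mul(36, Pow(Add(Pow(Add(-2, Mul(7, -26)), 2), Mul(36, -26)), -1))), 2) = Pow(Add(59, Mul(36, Pow(Add(Pow(Add(-2, -182), 2), -936), -1))), 2) = Pow(Add(59, Mul(36, Pow(Add(Pow(-184, 2), -936), -1))), 2) = Pow(Add(59, Mul(36, Pow(Add(33856, -936), -1))), 2) = Pow(Add(59, Mul(36, Pow(32920, -1))), 2) = Pow(Add(59, Mul(36, Rational(1, 32920))), 2) = Pow(Add(59, Rational(9, 8230)), 2) = Pow(Rational(485579, 8230), 2) = Rational(235786965241, 67732900)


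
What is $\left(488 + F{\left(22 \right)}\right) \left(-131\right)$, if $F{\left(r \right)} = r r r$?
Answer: $-1458816$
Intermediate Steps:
$F{\left(r \right)} = r^{3}$ ($F{\left(r \right)} = r^{2} r = r^{3}$)
$\left(488 + F{\left(22 \right)}\right) \left(-131\right) = \left(488 + 22^{3}\right) \left(-131\right) = \left(488 + 10648\right) \left(-131\right) = 11136 \left(-131\right) = -1458816$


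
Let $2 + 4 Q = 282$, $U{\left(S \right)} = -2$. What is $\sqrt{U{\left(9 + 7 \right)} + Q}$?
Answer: $2 \sqrt{17} \approx 8.2462$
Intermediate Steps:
$Q = 70$ ($Q = - \frac{1}{2} + \frac{1}{4} \cdot 282 = - \frac{1}{2} + \frac{141}{2} = 70$)
$\sqrt{U{\left(9 + 7 \right)} + Q} = \sqrt{-2 + 70} = \sqrt{68} = 2 \sqrt{17}$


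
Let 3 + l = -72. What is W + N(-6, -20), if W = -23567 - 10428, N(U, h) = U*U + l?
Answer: -34034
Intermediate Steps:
l = -75 (l = -3 - 72 = -75)
N(U, h) = -75 + U² (N(U, h) = U*U - 75 = U² - 75 = -75 + U²)
W = -33995
W + N(-6, -20) = -33995 + (-75 + (-6)²) = -33995 + (-75 + 36) = -33995 - 39 = -34034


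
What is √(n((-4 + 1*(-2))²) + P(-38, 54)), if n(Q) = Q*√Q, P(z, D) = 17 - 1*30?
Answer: √203 ≈ 14.248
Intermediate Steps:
P(z, D) = -13 (P(z, D) = 17 - 30 = -13)
n(Q) = Q^(3/2)
√(n((-4 + 1*(-2))²) + P(-38, 54)) = √(((-4 + 1*(-2))²)^(3/2) - 13) = √(((-4 - 2)²)^(3/2) - 13) = √(((-6)²)^(3/2) - 13) = √(36^(3/2) - 13) = √(216 - 13) = √203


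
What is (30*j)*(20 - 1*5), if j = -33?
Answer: -14850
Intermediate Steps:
(30*j)*(20 - 1*5) = (30*(-33))*(20 - 1*5) = -990*(20 - 5) = -990*15 = -14850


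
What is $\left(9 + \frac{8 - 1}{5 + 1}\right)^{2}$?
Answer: $\frac{3721}{36} \approx 103.36$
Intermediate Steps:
$\left(9 + \frac{8 - 1}{5 + 1}\right)^{2} = \left(9 + \frac{7}{6}\right)^{2} = \left(\frac{61}{6}\right)^{2} = \frac{3721}{36}$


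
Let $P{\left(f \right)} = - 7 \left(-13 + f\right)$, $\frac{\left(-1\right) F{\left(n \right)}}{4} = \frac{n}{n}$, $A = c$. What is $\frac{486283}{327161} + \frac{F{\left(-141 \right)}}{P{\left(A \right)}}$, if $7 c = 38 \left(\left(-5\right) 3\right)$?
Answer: $\frac{320124419}{216253421} \approx 1.4803$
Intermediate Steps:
$c = - \frac{570}{7}$ ($c = \frac{38 \left(\left(-5\right) 3\right)}{7} = \frac{38 \left(-15\right)}{7} = \frac{1}{7} \left(-570\right) = - \frac{570}{7} \approx -81.429$)
$A = - \frac{570}{7} \approx -81.429$
$F{\left(n \right)} = -4$ ($F{\left(n \right)} = - 4 \frac{n}{n} = \left(-4\right) 1 = -4$)
$P{\left(f \right)} = 91 - 7 f$
$\frac{486283}{327161} + \frac{F{\left(-141 \right)}}{P{\left(A \right)}} = \frac{486283}{327161} - \frac{4}{91 - -570} = 486283 \cdot \frac{1}{327161} - \frac{4}{91 + 570} = \frac{486283}{327161} - \frac{4}{661} = \frac{320124419}{216253421}$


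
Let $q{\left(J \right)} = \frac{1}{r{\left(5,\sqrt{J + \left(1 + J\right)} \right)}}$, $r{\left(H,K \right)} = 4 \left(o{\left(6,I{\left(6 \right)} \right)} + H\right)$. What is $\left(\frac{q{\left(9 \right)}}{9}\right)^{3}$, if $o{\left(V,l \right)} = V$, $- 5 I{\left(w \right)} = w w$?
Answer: $\frac{1}{62099136} \approx 1.6103 \cdot 10^{-8}$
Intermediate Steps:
$I{\left(w \right)} = - \frac{w^{2}}{5}$ ($I{\left(w \right)} = - \frac{w w}{5} = - \frac{w^{2}}{5}$)
$r{\left(H,K \right)} = 24 + 4 H$ ($r{\left(H,K \right)} = 4 \left(6 + H\right) = 24 + 4 H$)
$q{\left(J \right)} = \frac{1}{44}$ ($q{\left(J \right)} = \frac{1}{24 + 4 \cdot 5} = \frac{1}{24 + 20} = \frac{1}{44}$)
$\left(\frac{q{\left(9 \right)}}{9}\right)^{3} = \left(\frac{1}{44 \cdot 9}\right)^{3} = \left(\frac{1}{44} \cdot \frac{1}{9}\right)^{3} = \left(\frac{1}{396}\right)^{3} = \frac{1}{62099136}$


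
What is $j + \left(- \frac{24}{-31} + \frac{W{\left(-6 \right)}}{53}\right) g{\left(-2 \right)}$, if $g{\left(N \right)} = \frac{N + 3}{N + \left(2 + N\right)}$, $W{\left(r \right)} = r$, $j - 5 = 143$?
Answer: $\frac{242621}{1643} \approx 147.67$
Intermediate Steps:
$j = 148$ ($j = 5 + 143 = 148$)
$g{\left(N \right)} = \frac{3 + N}{2 + 2 N}$
$j + \left(- \frac{24}{-31} + \frac{W{\left(-6 \right)}}{53}\right) g{\left(-2 \right)} = 148 + \left(- \frac{24}{-31} - \frac{6}{53}\right) \frac{3 - 2}{2 \left(1 - 2\right)} = 148 + \left(\left(-24\right) \left(- \frac{1}{31}\right) - \frac{6}{53}\right) \frac{1}{2} \frac{1}{-1} \cdot 1 = 148 + \left(\frac{24}{31} - \frac{6}{53}\right) \frac{1}{2} \left(-1\right) 1 = 148 + \frac{1086}{1643} \left(- \frac{1}{2}\right) = 148 - \frac{543}{1643} = \frac{242621}{1643}$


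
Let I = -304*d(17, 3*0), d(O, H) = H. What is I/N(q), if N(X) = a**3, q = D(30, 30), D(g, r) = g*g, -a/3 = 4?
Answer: 0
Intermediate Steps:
a = -12 (a = -3*4 = -12)
D(g, r) = g**2
q = 900 (q = 30**2 = 900)
N(X) = -1728 (N(X) = (-12)**3 = -1728)
I = 0 (I = -912*0 = -304*0 = 0)
I/N(q) = 0/(-1728) = 0*(-1/1728) = 0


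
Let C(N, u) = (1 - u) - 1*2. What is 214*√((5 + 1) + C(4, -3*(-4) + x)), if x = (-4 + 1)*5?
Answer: 428*√2 ≈ 605.28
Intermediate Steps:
x = -15 (x = -3*5 = -15)
C(N, u) = -1 - u (C(N, u) = (1 - u) - 2 = -1 - u)
214*√((5 + 1) + C(4, -3*(-4) + x)) = 214*√((5 + 1) + (-1 - (-3*(-4) - 15))) = 214*√(6 + (-1 - (12 - 15))) = 214*√(6 + (-1 - 1*(-3))) = 214*√(6 + (-1 + 3)) = 214*√(6 + 2) = 214*√8 = 214*(2*√2) = 428*√2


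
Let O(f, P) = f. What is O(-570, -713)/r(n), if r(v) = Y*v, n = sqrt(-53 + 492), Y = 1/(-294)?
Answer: 167580*sqrt(439)/439 ≈ 7998.2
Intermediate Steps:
Y = -1/294 ≈ -0.0034014
n = sqrt(439) ≈ 20.952
r(v) = -v/294
O(-570, -713)/r(n) = -570*(-294*sqrt(439)/439) = -(-167580)*sqrt(439)/439 = 167580*sqrt(439)/439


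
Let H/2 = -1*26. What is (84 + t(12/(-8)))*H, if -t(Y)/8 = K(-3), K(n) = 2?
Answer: -3536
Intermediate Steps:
t(Y) = -16 (t(Y) = -8*2 = -16)
H = -52 (H = 2*(-1*26) = 2*(-26) = -52)
(84 + t(12/(-8)))*H = (84 - 16)*(-52) = 68*(-52) = -3536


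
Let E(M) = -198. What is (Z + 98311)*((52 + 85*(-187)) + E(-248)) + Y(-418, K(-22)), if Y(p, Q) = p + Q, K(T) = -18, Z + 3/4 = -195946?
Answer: 6264698519/4 ≈ 1.5662e+9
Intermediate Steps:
Z = -783787/4 (Z = -¾ - 195946 = -783787/4 ≈ -1.9595e+5)
Y(p, Q) = Q + p
(Z + 98311)*((52 + 85*(-187)) + E(-248)) + Y(-418, K(-22)) = (-783787/4 + 98311)*((52 + 85*(-187)) - 198) + (-18 - 418) = -390543*((52 - 15895) - 198)/4 - 436 = -390543*(-15843 - 198)/4 - 436 = -390543/4*(-16041) - 436 = 6264700263/4 - 436 = 6264698519/4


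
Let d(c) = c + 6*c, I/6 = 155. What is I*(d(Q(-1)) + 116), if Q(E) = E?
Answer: 101370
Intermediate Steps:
I = 930 (I = 6*155 = 930)
d(c) = 7*c
I*(d(Q(-1)) + 116) = 930*(7*(-1) + 116) = 930*(-7 + 116) = 930*109 = 101370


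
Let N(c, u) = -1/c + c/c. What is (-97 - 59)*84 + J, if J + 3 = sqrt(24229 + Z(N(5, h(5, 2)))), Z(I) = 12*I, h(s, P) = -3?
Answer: -13107 + sqrt(605965)/5 ≈ -12951.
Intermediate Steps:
N(c, u) = 1 - 1/c (N(c, u) = -1/c + 1 = 1 - 1/c)
J = -3 + sqrt(605965)/5 (J = -3 + sqrt(24229 + 12*((-1 + 5)/5)) = -3 + sqrt(24229 + 12*((1/5)*4)) = -3 + sqrt(24229 + 12*(4/5)) = -3 + sqrt(24229 + 48/5) = -3 + sqrt(121193/5) = -3 + sqrt(605965)/5 ≈ 152.69)
(-97 - 59)*84 + J = (-97 - 59)*84 + (-3 + sqrt(605965)/5) = -156*84 + (-3 + sqrt(605965)/5) = -13104 + (-3 + sqrt(605965)/5) = -13107 + sqrt(605965)/5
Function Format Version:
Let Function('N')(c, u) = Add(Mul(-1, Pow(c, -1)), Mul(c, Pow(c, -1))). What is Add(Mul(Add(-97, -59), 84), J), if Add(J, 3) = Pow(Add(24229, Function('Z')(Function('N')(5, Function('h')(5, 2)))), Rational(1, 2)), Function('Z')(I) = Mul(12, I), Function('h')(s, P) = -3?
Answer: Add(-13107, Mul(Rational(1, 5), Pow(605965, Rational(1, 2)))) ≈ -12951.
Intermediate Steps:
Function('N')(c, u) = Add(1, Mul(-1, Pow(c, -1))) (Function('N')(c, u) = Add(Mul(-1, Pow(c, -1)), 1) = Add(1, Mul(-1, Pow(c, -1))))
J = Add(-3, Mul(Rational(1, 5), Pow(605965, Rational(1, 2)))) (J = Add(-3, Pow(Add(24229, Mul(12, Mul(Pow(5, -1), Add(-1, 5)))), Rational(1, 2))) = Add(-3, Pow(Add(24229, Mul(12, Mul(Rational(1, 5), 4))), Rational(1, 2))) = Add(-3, Pow(Add(24229, Mul(12, Rational(4, 5))), Rational(1, 2))) = Add(-3, Pow(Add(24229, Rational(48, 5)), Rational(1, 2))) = Add(-3, Pow(Rational(121193, 5), Rational(1, 2))) = Add(-3, Mul(Rational(1, 5), Pow(605965, Rational(1, 2)))) ≈ 152.69)
Add(Mul(Add(-97, -59), 84), J) = Add(Mul(Add(-97, -59), 84), Add(-3, Mul(Rational(1, 5), Pow(605965, Rational(1, 2))))) = Add(Mul(-156, 84), Add(-3, Mul(Rational(1, 5), Pow(605965, Rational(1, 2))))) = Add(-13104, Add(-3, Mul(Rational(1, 5), Pow(605965, Rational(1, 2))))) = Add(-13107, Mul(Rational(1, 5), Pow(605965, Rational(1, 2))))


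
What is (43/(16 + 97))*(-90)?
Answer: -3870/113 ≈ -34.248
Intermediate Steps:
(43/(16 + 97))*(-90) = (43/113)*(-90) = -3870/113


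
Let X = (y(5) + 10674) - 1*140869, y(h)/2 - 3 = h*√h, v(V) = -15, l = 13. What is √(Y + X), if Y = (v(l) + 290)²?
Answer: √(-54564 + 10*√5) ≈ 233.54*I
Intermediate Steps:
y(h) = 6 + 2*h^(3/2) (y(h) = 6 + 2*(h*√h) = 6 + 2*h^(3/2))
Y = 75625 (Y = (-15 + 290)² = 275² = 75625)
X = -130189 + 10*√5 (X = ((6 + 2*5^(3/2)) + 10674) - 1*140869 = ((6 + 2*(5*√5)) + 10674) - 140869 = ((6 + 10*√5) + 10674) - 140869 = (10680 + 10*√5) - 140869 = -130189 + 10*√5 ≈ -1.3017e+5)
√(Y + X) = √(75625 + (-130189 + 10*√5)) = √(-54564 + 10*√5)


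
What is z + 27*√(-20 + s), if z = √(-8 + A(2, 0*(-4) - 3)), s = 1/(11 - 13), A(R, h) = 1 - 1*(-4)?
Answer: I*(√3 + 27*√82/2) ≈ 123.98*I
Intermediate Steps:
A(R, h) = 5 (A(R, h) = 1 + 4 = 5)
s = -½ (s = 1/(-2) = -½ ≈ -0.50000)
z = I*√3 (z = √(-8 + 5) = √(-3) = I*√3 ≈ 1.732*I)
z + 27*√(-20 + s) = I*√3 + 27*√(-20 - ½) = I*√3 + 27*√(-41/2) = I*√3 + 27*(I*√82/2) = I*√3 + 27*I*√82/2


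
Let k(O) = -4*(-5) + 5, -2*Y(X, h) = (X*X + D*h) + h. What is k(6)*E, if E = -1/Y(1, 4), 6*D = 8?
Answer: 150/31 ≈ 4.8387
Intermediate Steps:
D = 4/3 (D = (1/6)*8 = 4/3 ≈ 1.3333)
Y(X, h) = -7*h/6 - X**2/2 (Y(X, h) = -((X*X + 4*h/3) + h)/2 = -((X**2 + 4*h/3) + h)/2 = -(X**2 + 7*h/3)/2 = -7*h/6 - X**2/2)
E = 6/31 (E = -1/(-7/6*4 - 1/2*1**2) = -1/(-14/3 - 1/2*1) = -1/(-14/3 - 1/2) = -1/(-31/6) = -1*(-6/31) = 6/31 ≈ 0.19355)
k(O) = 25 (k(O) = 20 + 5 = 25)
k(6)*E = 25*(6/31) = 150/31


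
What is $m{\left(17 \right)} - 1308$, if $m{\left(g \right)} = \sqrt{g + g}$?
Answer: $-1308 + \sqrt{34} \approx -1302.2$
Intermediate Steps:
$m{\left(g \right)} = \sqrt{2} \sqrt{g}$ ($m{\left(g \right)} = \sqrt{2 g} = \sqrt{2} \sqrt{g}$)
$m{\left(17 \right)} - 1308 = \sqrt{2} \sqrt{17} - 1308 = \sqrt{34} - 1308 = -1308 + \sqrt{34}$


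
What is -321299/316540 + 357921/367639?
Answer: -4825729721/116372449060 ≈ -0.041468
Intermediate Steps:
-321299/316540 + 357921/367639 = -4825729721/116372449060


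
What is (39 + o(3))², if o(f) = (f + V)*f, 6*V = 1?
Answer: 9409/4 ≈ 2352.3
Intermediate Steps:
V = ⅙ (V = (⅙)*1 = ⅙ ≈ 0.16667)
o(f) = f*(⅙ + f) (o(f) = (f + ⅙)*f = (⅙ + f)*f = f*(⅙ + f))
(39 + o(3))² = (39 + 3*(⅙ + 3))² = (39 + 3*(19/6))² = (39 + 19/2)² = (97/2)² = 9409/4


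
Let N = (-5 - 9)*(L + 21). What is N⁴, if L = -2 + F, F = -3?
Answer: 2517630976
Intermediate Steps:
L = -5 (L = -2 - 3 = -5)
N = -224 (N = (-5 - 9)*(-5 + 21) = -14*16 = -224)
N⁴ = (-224)⁴ = 2517630976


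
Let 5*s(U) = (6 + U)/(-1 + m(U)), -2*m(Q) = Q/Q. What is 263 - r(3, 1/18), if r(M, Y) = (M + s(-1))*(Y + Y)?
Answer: 7094/27 ≈ 262.74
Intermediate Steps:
m(Q) = -½ (m(Q) = -Q/(2*Q) = -½*1 = -½)
s(U) = -⅘ - 2*U/15 (s(U) = ((6 + U)/(-1 - ½))/5 = ((6 + U)/(-3/2))/5 = ((6 + U)*(-⅔))/5 = (-4 - 2*U/3)/5 = -⅘ - 2*U/15)
r(M, Y) = 2*Y*(-⅔ + M) (r(M, Y) = (M + (-⅘ - 2/15*(-1)))*(Y + Y) = (M + (-⅘ + 2/15))*(2*Y) = (M - ⅔)*(2*Y) = (-⅔ + M)*(2*Y) = 2*Y*(-⅔ + M))
263 - r(3, 1/18) = 263 - 2*(-2 + 3*3)/(3*18) = 263 - 2*(-2 + 9)/(3*18) = 263 - 2*7/(3*18) = 263 - 1*7/27 = 263 - 7/27 = 7094/27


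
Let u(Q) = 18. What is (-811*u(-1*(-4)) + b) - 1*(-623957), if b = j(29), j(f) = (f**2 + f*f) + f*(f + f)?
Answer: 612723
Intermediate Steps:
j(f) = 4*f**2 (j(f) = (f**2 + f**2) + f*(2*f) = 2*f**2 + 2*f**2 = 4*f**2)
b = 3364 (b = 4*29**2 = 4*841 = 3364)
(-811*u(-1*(-4)) + b) - 1*(-623957) = (-811*18 + 3364) - 1*(-623957) = (-14598 + 3364) + 623957 = -11234 + 623957 = 612723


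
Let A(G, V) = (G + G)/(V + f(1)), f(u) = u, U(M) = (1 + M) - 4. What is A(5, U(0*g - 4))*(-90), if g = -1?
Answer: 150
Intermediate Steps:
U(M) = -3 + M
A(G, V) = 2*G/(1 + V) (A(G, V) = (G + G)/(V + 1) = (2*G)/(1 + V) = 2*G/(1 + V))
A(5, U(0*g - 4))*(-90) = (2*5/(1 + (-3 + (0*(-1) - 4))))*(-90) = (2*5/(1 + (-3 + (0 - 4))))*(-90) = (2*5/(1 + (-3 - 4)))*(-90) = (2*5/(1 - 7))*(-90) = (2*5/(-6))*(-90) = (2*5*(-1/6))*(-90) = -5/3*(-90) = 150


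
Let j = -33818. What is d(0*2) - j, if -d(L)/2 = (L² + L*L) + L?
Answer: 33818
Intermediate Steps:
d(L) = -4*L² - 2*L (d(L) = -2*((L² + L*L) + L) = -2*((L² + L²) + L) = -2*(2*L² + L) = -2*(L + 2*L²) = -4*L² - 2*L)
d(0*2) - j = -2*0*2*(1 + 2*(0*2)) - 1*(-33818) = -2*0*(1 + 2*0) + 33818 = -2*0*(1 + 0) + 33818 = -2*0*1 + 33818 = 0 + 33818 = 33818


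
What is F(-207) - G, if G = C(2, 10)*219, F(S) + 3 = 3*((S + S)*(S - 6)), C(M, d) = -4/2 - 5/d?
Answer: 530181/2 ≈ 2.6509e+5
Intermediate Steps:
C(M, d) = -2 - 5/d (C(M, d) = -4*½ - 5/d = -2 - 5/d)
F(S) = -3 + 6*S*(-6 + S) (F(S) = -3 + 3*((S + S)*(S - 6)) = -3 + 3*((2*S)*(-6 + S)) = -3 + 3*(2*S*(-6 + S)) = -3 + 6*S*(-6 + S))
G = -1095/2 (G = (-2 - 5/10)*219 = (-2 - 5*⅒)*219 = (-2 - ½)*219 = -5/2*219 = -1095/2 ≈ -547.50)
F(-207) - G = (-3 - 36*(-207) + 6*(-207)²) - 1*(-1095/2) = (-3 + 7452 + 6*42849) + 1095/2 = (-3 + 7452 + 257094) + 1095/2 = 264543 + 1095/2 = 530181/2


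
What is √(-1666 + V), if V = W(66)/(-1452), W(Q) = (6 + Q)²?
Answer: I*√202018/11 ≈ 40.86*I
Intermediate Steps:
V = -432/121 (V = (6 + 66)²/(-1452) = 72²*(-1/1452) = 5184*(-1/1452) = -432/121 ≈ -3.5702)
√(-1666 + V) = √(-1666 - 432/121) = √(-202018/121) = I*√202018/11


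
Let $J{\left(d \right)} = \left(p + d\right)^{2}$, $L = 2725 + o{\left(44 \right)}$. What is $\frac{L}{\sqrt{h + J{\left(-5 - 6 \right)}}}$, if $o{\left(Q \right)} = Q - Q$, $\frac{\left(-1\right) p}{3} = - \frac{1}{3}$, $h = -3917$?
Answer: $- \frac{2725 i \sqrt{3817}}{3817} \approx - 44.107 i$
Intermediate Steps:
$p = 1$ ($p = - 3 \left(- \frac{1}{3}\right) = - 3 \left(\left(-1\right) \frac{1}{3}\right) = \left(-3\right) \left(- \frac{1}{3}\right) = 1$)
$o{\left(Q \right)} = 0$
$L = 2725$ ($L = 2725 + 0 = 2725$)
$J{\left(d \right)} = \left(1 + d\right)^{2}$
$\frac{L}{\sqrt{h + J{\left(-5 - 6 \right)}}} = \frac{2725}{\sqrt{-3917 + \left(1 - 11\right)^{2}}} = \frac{2725}{\sqrt{-3917 + \left(-10\right)^{2}}} = \frac{2725}{\sqrt{-3917 + 100}} = \frac{2725}{\sqrt{-3817}} = \frac{2725}{i \sqrt{3817}} = 2725 \left(- \frac{i \sqrt{3817}}{3817}\right) = - \frac{2725 i \sqrt{3817}}{3817}$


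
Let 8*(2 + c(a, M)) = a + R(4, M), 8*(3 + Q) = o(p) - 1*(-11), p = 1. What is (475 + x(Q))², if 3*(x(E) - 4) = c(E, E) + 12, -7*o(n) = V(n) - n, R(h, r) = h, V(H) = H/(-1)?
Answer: 420410888881/1806336 ≈ 2.3274e+5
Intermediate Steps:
V(H) = -H (V(H) = H*(-1) = -H)
o(n) = 2*n/7 (o(n) = -(-n - n)/7 = -(-2)*n/7 = 2*n/7)
Q = -89/56 (Q = -3 + ((2/7)*1 - 1*(-11))/8 = -3 + (2/7 + 11)/8 = -3 + (⅛)*(79/7) = -3 + 79/56 = -89/56 ≈ -1.5893)
c(a, M) = -3/2 + a/8 (c(a, M) = -2 + (a + 4)/8 = -2 + (4 + a)/8 = -2 + (½ + a/8) = -3/2 + a/8)
x(E) = 15/2 + E/24 (x(E) = 4 + ((-3/2 + E/8) + 12)/3 = 4 + (21/2 + E/8)/3 = 4 + (7/2 + E/24) = 15/2 + E/24)
(475 + x(Q))² = (475 + (15/2 + (1/24)*(-89/56)))² = (475 + (15/2 - 89/1344))² = (475 + 9991/1344)² = (648391/1344)² = 420410888881/1806336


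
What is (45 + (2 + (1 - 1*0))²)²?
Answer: 2916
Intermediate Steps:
(45 + (2 + (1 - 1*0))²)² = (45 + (2 + (1 + 0))²)² = (45 + (2 + 1)²)² = (45 + 3²)² = (45 + 9)² = 54² = 2916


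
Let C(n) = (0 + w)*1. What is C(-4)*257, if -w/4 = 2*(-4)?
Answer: 8224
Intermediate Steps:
w = 32 (w = -8*(-4) = -4*(-8) = 32)
C(n) = 32 (C(n) = (0 + 32)*1 = 32*1 = 32)
C(-4)*257 = 32*257 = 8224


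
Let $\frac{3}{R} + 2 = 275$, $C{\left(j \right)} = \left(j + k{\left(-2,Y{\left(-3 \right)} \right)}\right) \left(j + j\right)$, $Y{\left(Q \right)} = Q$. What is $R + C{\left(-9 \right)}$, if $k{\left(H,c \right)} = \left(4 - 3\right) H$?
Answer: $\frac{18019}{91} \approx 198.01$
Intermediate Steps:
$k{\left(H,c \right)} = H$ ($k{\left(H,c \right)} = 1 H = H$)
$C{\left(j \right)} = 2 j \left(-2 + j\right)$ ($C{\left(j \right)} = \left(j - 2\right) \left(j + j\right) = \left(-2 + j\right) 2 j = 2 j \left(-2 + j\right)$)
$R = \frac{1}{91}$ ($R = \frac{3}{-2 + 275} = \frac{3}{273} = 3 \cdot \frac{1}{273} = \frac{1}{91} \approx 0.010989$)
$R + C{\left(-9 \right)} = \frac{1}{91} + 2 \left(-9\right) \left(-2 - 9\right) = \frac{1}{91} + 2 \left(-9\right) \left(-11\right) = \frac{1}{91} + 198 = \frac{18019}{91}$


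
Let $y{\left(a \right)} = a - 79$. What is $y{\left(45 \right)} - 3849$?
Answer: $-3883$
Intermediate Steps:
$y{\left(a \right)} = -79 + a$ ($y{\left(a \right)} = a - 79 = -79 + a$)
$y{\left(45 \right)} - 3849 = \left(-79 + 45\right) - 3849 = -34 - 3849 = -3883$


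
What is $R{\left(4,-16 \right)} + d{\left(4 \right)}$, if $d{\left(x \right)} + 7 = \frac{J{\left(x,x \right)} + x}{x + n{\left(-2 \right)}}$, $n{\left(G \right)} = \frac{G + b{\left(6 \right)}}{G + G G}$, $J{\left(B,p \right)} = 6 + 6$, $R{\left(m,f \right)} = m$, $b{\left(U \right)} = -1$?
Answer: $\frac{17}{5} \approx 3.4$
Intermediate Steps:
$J{\left(B,p \right)} = 12$
$n{\left(G \right)} = \frac{-1 + G}{G + G^{2}}$ ($n{\left(G \right)} = \frac{G - 1}{G + G G} = \frac{-1 + G}{G + G^{2}}$)
$d{\left(x \right)} = -7 + \frac{12 + x}{- \frac{3}{2} + x}$ ($d{\left(x \right)} = -7 + \frac{12 + x}{x + \frac{-1 - 2}{\left(-2\right) \left(1 - 2\right)}} = -7 + \frac{12 + x}{x - \frac{1}{2} \frac{1}{-1} \left(-3\right)} = -7 + \frac{12 + x}{x - \left(- \frac{1}{2}\right) \left(-3\right)} = -7 + \frac{12 + x}{x - \frac{3}{2}} = -7 + \frac{12 + x}{- \frac{3}{2} + x}$)
$R{\left(4,-16 \right)} + d{\left(4 \right)} = 4 + \frac{3 \left(15 - 16\right)}{-3 + 2 \cdot 4} = 4 + \frac{3 \left(15 - 16\right)}{-3 + 8} = 4 + 3 \cdot \frac{1}{5} \left(-1\right) = 4 - \frac{3}{5} = \frac{17}{5}$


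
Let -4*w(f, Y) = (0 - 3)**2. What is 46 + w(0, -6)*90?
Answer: -313/2 ≈ -156.50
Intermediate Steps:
w(f, Y) = -9/4 (w(f, Y) = -(0 - 3)**2/4 = -1/4*(-3)**2 = -1/4*9 = -9/4)
46 + w(0, -6)*90 = 46 - 9/4*90 = 46 - 405/2 = -313/2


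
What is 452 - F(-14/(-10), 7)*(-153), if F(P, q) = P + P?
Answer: 4402/5 ≈ 880.40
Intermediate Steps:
F(P, q) = 2*P
452 - F(-14/(-10), 7)*(-153) = 452 - 2*(-14/(-10))*(-153) = 452 - 2*(-14*(-⅒))*(-153) = 452 - 2*7/5*(-153) = 452 - 1*14/5*(-153) = 452 - 14/5*(-153) = 452 + 2142/5 = 4402/5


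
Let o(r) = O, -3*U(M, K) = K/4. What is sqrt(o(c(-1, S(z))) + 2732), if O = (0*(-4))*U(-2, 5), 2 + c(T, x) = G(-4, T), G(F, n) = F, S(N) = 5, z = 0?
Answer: 2*sqrt(683) ≈ 52.269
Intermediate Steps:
U(M, K) = -K/12 (U(M, K) = -K/(3*4) = -K/12)
c(T, x) = -6 (c(T, x) = -2 - 4 = -6)
O = 0 (O = (0*(-4))*(-1/12*5) = 0*(-5/12) = 0)
o(r) = 0
sqrt(o(c(-1, S(z))) + 2732) = sqrt(0 + 2732) = sqrt(2732) = 2*sqrt(683)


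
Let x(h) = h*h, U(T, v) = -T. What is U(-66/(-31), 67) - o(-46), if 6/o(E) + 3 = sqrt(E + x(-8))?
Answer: -128/31 - 2*sqrt(2) ≈ -6.9575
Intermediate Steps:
x(h) = h**2
o(E) = 6/(-3 + sqrt(64 + E)) (o(E) = 6/(-3 + sqrt(E + (-8)**2)) = 6/(-3 + sqrt(E + 64)) = 6/(-3 + sqrt(64 + E)))
U(-66/(-31), 67) - o(-46) = -(-66)/(-31) - 6/(-3 + sqrt(64 - 46)) = -(-66)*(-1)/31 - 6/(-3 + sqrt(18)) = -1*66/31 - 6/(-3 + 3*sqrt(2)) = -66/31 - 6/(-3 + 3*sqrt(2))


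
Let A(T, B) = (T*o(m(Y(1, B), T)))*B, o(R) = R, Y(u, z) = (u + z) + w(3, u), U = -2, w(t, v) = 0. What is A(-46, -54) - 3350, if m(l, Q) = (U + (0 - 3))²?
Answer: 58750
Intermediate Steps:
Y(u, z) = u + z (Y(u, z) = (u + z) + 0 = u + z)
m(l, Q) = 25 (m(l, Q) = (-2 + (0 - 3))² = (-2 - 3)² = (-5)² = 25)
A(T, B) = 25*B*T (A(T, B) = (T*25)*B = (25*T)*B = 25*B*T)
A(-46, -54) - 3350 = 25*(-54)*(-46) - 3350 = 62100 - 3350 = 58750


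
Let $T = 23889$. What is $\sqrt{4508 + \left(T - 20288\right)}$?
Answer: $3 \sqrt{901} \approx 90.05$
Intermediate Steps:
$\sqrt{4508 + \left(T - 20288\right)} = \sqrt{4508 + \left(23889 - 20288\right)} = \sqrt{4508 + 3601} = \sqrt{8109} = 3 \sqrt{901}$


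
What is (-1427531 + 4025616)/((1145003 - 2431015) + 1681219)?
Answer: 2598085/395207 ≈ 6.5740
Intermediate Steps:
(-1427531 + 4025616)/((1145003 - 2431015) + 1681219) = 2598085/(-1286012 + 1681219) = 2598085/395207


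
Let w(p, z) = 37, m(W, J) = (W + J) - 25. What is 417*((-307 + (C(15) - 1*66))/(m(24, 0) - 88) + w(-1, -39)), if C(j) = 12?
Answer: 1523718/89 ≈ 17120.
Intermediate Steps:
m(W, J) = -25 + J + W (m(W, J) = (J + W) - 25 = -25 + J + W)
417*((-307 + (C(15) - 1*66))/(m(24, 0) - 88) + w(-1, -39)) = 417*((-307 + (12 - 1*66))/((-25 + 0 + 24) - 88) + 37) = 417*((-307 + (12 - 66))/(-1 - 88) + 37) = 417*((-307 - 54)/(-89) + 37) = 417*(-361*(-1/89) + 37) = 417*(361/89 + 37) = 417*(3654/89) = 1523718/89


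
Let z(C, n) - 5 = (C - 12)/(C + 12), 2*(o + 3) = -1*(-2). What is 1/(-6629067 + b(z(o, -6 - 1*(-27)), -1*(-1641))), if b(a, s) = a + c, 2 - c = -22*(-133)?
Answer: -5/33159937 ≈ -1.5078e-7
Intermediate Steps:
o = -2 (o = -3 + (-1*(-2))/2 = -3 + (1/2)*2 = -3 + 1 = -2)
z(C, n) = 5 + (-12 + C)/(12 + C) (z(C, n) = 5 + (C - 12)/(C + 12) = 5 + (-12 + C)/(12 + C))
c = -2924 (c = 2 - (-22)*(-133) = 2 - 1*2926 = 2 - 2926 = -2924)
b(a, s) = -2924 + a (b(a, s) = a - 2924 = -2924 + a)
1/(-6629067 + b(z(o, -6 - 1*(-27)), -1*(-1641))) = 1/(-6629067 + (-2924 + 6*(8 - 2)/(12 - 2))) = 1/(-6629067 + (-2924 + 6*6/10)) = 1/(-6629067 + (-2924 + 6*(1/10)*6)) = 1/(-6629067 + (-2924 + 18/5)) = 1/(-6629067 - 14602/5) = 1/(-33159937/5) = -5/33159937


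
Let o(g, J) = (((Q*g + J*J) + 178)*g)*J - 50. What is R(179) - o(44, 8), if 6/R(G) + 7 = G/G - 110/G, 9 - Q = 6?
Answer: -77906553/592 ≈ -1.3160e+5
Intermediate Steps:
Q = 3 (Q = 9 - 1*6 = 9 - 6 = 3)
R(G) = 6/(-6 - 110/G) (R(G) = 6/(-7 + (G/G - 110/G)) = 6/(-7 + (1 - 110/G)) = 6/(-6 - 110/G))
o(g, J) = -50 + J*g*(178 + J² + 3*g) (o(g, J) = (((3*g + J*J) + 178)*g)*J - 50 = (((3*g + J²) + 178)*g)*J - 50 = (((J² + 3*g) + 178)*g)*J - 50 = ((178 + J² + 3*g)*g)*J - 50 = (g*(178 + J² + 3*g))*J - 50 = J*g*(178 + J² + 3*g) - 50 = -50 + J*g*(178 + J² + 3*g))
R(179) - o(44, 8) = -3*179/(55 + 3*179) - (-50 + 44*8³ + 3*8*44² + 178*8*44) = -3*179/(55 + 537) - (-50 + 44*512 + 3*8*1936 + 62656) = -3*179/592 - (-50 + 22528 + 46464 + 62656) = -3*179*1/592 - 1*131598 = -537/592 - 131598 = -77906553/592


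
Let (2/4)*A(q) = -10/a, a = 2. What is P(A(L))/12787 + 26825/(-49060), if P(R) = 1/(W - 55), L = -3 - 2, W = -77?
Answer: -51451747/94099533 ≈ -0.54678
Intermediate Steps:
L = -5
A(q) = -10 (A(q) = 2*(-10/2) = 2*(-10*½) = 2*(-5) = -10)
P(R) = -1/132 (P(R) = 1/(-77 - 55) = 1/(-132) = -1/132)
P(A(L))/12787 + 26825/(-49060) = -1/132/12787 + 26825/(-49060) = -1/132*1/12787 + 26825*(-1/49060) = -1/1687884 - 5365/9812 = -51451747/94099533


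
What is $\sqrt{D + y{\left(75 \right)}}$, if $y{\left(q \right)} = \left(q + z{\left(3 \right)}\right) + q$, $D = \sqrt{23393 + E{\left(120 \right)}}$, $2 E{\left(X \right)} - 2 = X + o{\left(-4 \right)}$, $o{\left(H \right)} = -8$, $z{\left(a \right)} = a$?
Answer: $\sqrt{153 + 5 \sqrt{938}} \approx 17.497$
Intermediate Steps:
$E{\left(X \right)} = -3 + \frac{X}{2}$ ($E{\left(X \right)} = 1 + \frac{X - 8}{2} = 1 + \frac{-8 + X}{2} = 1 + \left(-4 + \frac{X}{2}\right) = -3 + \frac{X}{2}$)
$D = 5 \sqrt{938}$ ($D = \sqrt{23393 + \left(-3 + \frac{1}{2} \cdot 120\right)} = \sqrt{23393 + \left(-3 + 60\right)} = \sqrt{23393 + 57} = \sqrt{23450} = 5 \sqrt{938} \approx 153.13$)
$y{\left(q \right)} = 3 + 2 q$ ($y{\left(q \right)} = \left(q + 3\right) + q = \left(3 + q\right) + q = 3 + 2 q$)
$\sqrt{D + y{\left(75 \right)}} = \sqrt{5 \sqrt{938} + \left(3 + 2 \cdot 75\right)} = \sqrt{5 \sqrt{938} + \left(3 + 150\right)} = \sqrt{5 \sqrt{938} + 153} = \sqrt{153 + 5 \sqrt{938}}$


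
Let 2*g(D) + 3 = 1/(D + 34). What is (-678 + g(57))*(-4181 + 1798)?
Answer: 147350422/91 ≈ 1.6192e+6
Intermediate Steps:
g(D) = -3/2 + 1/(2*(34 + D)) (g(D) = -3/2 + 1/(2*(D + 34)) = -3/2 + 1/(2*(34 + D)))
(-678 + g(57))*(-4181 + 1798) = (-678 + (-101 - 3*57)/(2*(34 + 57)))*(-4181 + 1798) = (-678 + (1/2)*(-101 - 171)/91)*(-2383) = (-678 + (1/2)*(1/91)*(-272))*(-2383) = (-678 - 136/91)*(-2383) = -61834/91*(-2383) = 147350422/91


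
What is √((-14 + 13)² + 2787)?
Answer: 2*√697 ≈ 52.802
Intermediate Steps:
√((-14 + 13)² + 2787) = √((-1)² + 2787) = √(1 + 2787) = √2788 = 2*√697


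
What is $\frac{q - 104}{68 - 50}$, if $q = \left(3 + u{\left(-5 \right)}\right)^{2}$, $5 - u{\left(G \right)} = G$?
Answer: $\frac{65}{18} \approx 3.6111$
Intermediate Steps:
$u{\left(G \right)} = 5 - G$
$q = 169$ ($q = \left(3 + \left(5 - -5\right)\right)^{2} = \left(3 + \left(5 + 5\right)\right)^{2} = \left(3 + 10\right)^{2} = 13^{2} = 169$)
$\frac{q - 104}{68 - 50} = \frac{169 - 104}{68 - 50} = \frac{65}{18}$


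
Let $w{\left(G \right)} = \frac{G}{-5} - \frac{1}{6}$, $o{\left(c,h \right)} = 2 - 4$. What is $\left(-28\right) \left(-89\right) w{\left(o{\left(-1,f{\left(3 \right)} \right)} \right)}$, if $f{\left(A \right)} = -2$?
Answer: $\frac{8722}{15} \approx 581.47$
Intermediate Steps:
$o{\left(c,h \right)} = -2$ ($o{\left(c,h \right)} = 2 - 4 = -2$)
$w{\left(G \right)} = - \frac{1}{6} - \frac{G}{5}$ ($w{\left(G \right)} = G \left(- \frac{1}{5}\right) - \frac{1}{6} = - \frac{G}{5} - \frac{1}{6} = - \frac{1}{6} - \frac{G}{5}$)
$\left(-28\right) \left(-89\right) w{\left(o{\left(-1,f{\left(3 \right)} \right)} \right)} = \left(-28\right) \left(-89\right) \left(- \frac{1}{6} - - \frac{2}{5}\right) = 2492 \left(- \frac{1}{6} + \frac{2}{5}\right) = 2492 \cdot \frac{7}{30} = \frac{8722}{15}$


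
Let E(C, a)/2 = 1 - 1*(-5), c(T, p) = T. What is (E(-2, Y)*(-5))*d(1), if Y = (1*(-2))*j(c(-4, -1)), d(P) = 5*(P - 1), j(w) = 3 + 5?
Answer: 0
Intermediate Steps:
j(w) = 8
d(P) = -5 + 5*P (d(P) = 5*(-1 + P) = -5 + 5*P)
Y = -16 (Y = (1*(-2))*8 = -2*8 = -16)
E(C, a) = 12 (E(C, a) = 2*(1 - 1*(-5)) = 2*(1 + 5) = 2*6 = 12)
(E(-2, Y)*(-5))*d(1) = (12*(-5))*(-5 + 5*1) = -60*(-5 + 5) = -60*0 = 0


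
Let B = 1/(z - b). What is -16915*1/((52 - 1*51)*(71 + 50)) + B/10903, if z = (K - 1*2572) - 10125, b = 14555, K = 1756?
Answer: -4702080550641/33635929448 ≈ -139.79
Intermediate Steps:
z = -10941 (z = (1756 - 1*2572) - 10125 = (1756 - 2572) - 10125 = -816 - 10125 = -10941)
B = -1/25496 (B = 1/(-10941 - 1*14555) = 1/(-10941 - 14555) = 1/(-25496) = -1/25496 ≈ -3.9222e-5)
-16915*1/((52 - 1*51)*(71 + 50)) + B/10903 = -16915*1/((52 - 1*51)*(71 + 50)) - 1/25496/10903 = -16915*1/(121*(52 - 51)) - 1/25496*1/10903 = -16915/(1*121) - 1/277982888 = -16915/121 - 1/277982888 = -4702080550641/33635929448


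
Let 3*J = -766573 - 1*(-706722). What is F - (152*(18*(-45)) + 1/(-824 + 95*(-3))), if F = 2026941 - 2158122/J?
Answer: 142716960842044/66374759 ≈ 2.1502e+6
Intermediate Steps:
J = -59851/3 (J = (-766573 - 1*(-706722))/3 = (-766573 + 706722)/3 = (1/3)*(-59851) = -59851/3 ≈ -19950.)
F = 121320920157/59851 (F = 2026941 - 2158122/(-59851/3) = 2026941 - 2158122*(-3/59851) = 2026941 + 6474366/59851 = 121320920157/59851 ≈ 2.0271e+6)
F - (152*(18*(-45)) + 1/(-824 + 95*(-3))) = 121320920157/59851 - (152*(18*(-45)) + 1/(-824 + 95*(-3))) = 121320920157/59851 - (152*(-810) + 1/(-824 - 285)) = 121320920157/59851 - (-123120 + 1/(-1109)) = 121320920157/59851 - (-123120 - 1/1109) = 121320920157/59851 - 1*(-136540081/1109) = 121320920157/59851 + 136540081/1109 = 142716960842044/66374759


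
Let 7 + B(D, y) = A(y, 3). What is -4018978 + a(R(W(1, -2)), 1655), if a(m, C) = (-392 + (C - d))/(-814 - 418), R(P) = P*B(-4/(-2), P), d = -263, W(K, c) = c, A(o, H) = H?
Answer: -353670173/88 ≈ -4.0190e+6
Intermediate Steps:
B(D, y) = -4 (B(D, y) = -7 + 3 = -4)
R(P) = -4*P (R(P) = P*(-4) = -4*P)
a(m, C) = 129/1232 - C/1232 (a(m, C) = (-392 + (C - 1*(-263)))/(-814 - 418) = (-392 + (C + 263))/(-1232) = (-392 + (263 + C))*(-1/1232) = (-129 + C)*(-1/1232) = 129/1232 - C/1232)
-4018978 + a(R(W(1, -2)), 1655) = -4018978 + (129/1232 - 1/1232*1655) = -4018978 + (129/1232 - 1655/1232) = -4018978 - 109/88 = -353670173/88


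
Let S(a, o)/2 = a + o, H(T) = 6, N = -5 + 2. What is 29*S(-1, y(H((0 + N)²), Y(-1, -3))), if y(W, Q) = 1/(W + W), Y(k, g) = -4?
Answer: -319/6 ≈ -53.167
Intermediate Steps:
N = -3
y(W, Q) = 1/(2*W)
S(a, o) = 2*a + 2*o (S(a, o) = 2*(a + o) = 2*a + 2*o)
29*S(-1, y(H((0 + N)²), Y(-1, -3))) = 29*(2*(-1) + 2*((½)/6)) = 29*(-2 + 2*((½)*(⅙))) = 29*(-2 + 2*(1/12)) = 29*(-2 + ⅙) = 29*(-11/6) = -319/6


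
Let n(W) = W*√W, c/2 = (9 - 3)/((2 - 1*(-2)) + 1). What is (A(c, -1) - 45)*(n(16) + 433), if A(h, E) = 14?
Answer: -15407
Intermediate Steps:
c = 12/5 (c = 2*((9 - 3)/((2 - 1*(-2)) + 1)) = 2*(6/((2 + 2) + 1)) = 2*(6/(4 + 1)) = 2*(6/5) = 12/5 ≈ 2.4000)
n(W) = W^(3/2)
(A(c, -1) - 45)*(n(16) + 433) = (14 - 45)*(16^(3/2) + 433) = -31*(64 + 433) = -31*497 = -15407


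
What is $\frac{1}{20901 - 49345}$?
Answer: $- \frac{1}{28444} \approx -3.5157 \cdot 10^{-5}$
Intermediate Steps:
$\frac{1}{20901 - 49345} = \frac{1}{-28444} = - \frac{1}{28444}$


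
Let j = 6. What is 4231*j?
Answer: 25386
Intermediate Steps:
4231*j = 4231*6 = 25386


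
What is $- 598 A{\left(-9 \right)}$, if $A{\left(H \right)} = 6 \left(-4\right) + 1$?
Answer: $13754$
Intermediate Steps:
$A{\left(H \right)} = -23$ ($A{\left(H \right)} = -24 + 1 = -23$)
$- 598 A{\left(-9 \right)} = \left(-598\right) \left(-23\right) = 13754$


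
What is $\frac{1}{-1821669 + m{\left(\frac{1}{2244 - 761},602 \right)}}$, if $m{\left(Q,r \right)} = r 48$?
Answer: $- \frac{1}{1792773} \approx -5.5779 \cdot 10^{-7}$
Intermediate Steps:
$m{\left(Q,r \right)} = 48 r$
$\frac{1}{-1821669 + m{\left(\frac{1}{2244 - 761},602 \right)}} = \frac{1}{-1821669 + 48 \cdot 602} = \frac{1}{-1821669 + 28896} = \frac{1}{-1792773} = - \frac{1}{1792773}$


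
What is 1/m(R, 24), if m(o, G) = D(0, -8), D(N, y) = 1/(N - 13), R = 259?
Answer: -13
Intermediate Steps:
D(N, y) = 1/(-13 + N)
m(o, G) = -1/13 (m(o, G) = 1/(-13 + 0) = 1/(-13) = -1/13)
1/m(R, 24) = 1/(-1/13) = -13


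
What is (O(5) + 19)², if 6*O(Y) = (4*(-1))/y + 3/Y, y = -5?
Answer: 332929/900 ≈ 369.92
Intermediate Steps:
O(Y) = 2/15 + 1/(2*Y) (O(Y) = ((4*(-1))/(-5) + 3/Y)/6 = (-4*(-⅕) + 3/Y)/6 = (⅘ + 3/Y)/6 = 2/15 + 1/(2*Y))
(O(5) + 19)² = ((1/30)*(15 + 4*5)/5 + 19)² = ((1/30)*(⅕)*(15 + 20) + 19)² = ((1/30)*(⅕)*35 + 19)² = (7/30 + 19)² = (577/30)² = 332929/900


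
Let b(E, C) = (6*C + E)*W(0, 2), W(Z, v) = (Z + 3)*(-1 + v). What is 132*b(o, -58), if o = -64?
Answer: -163152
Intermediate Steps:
W(Z, v) = (-1 + v)*(3 + Z) (W(Z, v) = (3 + Z)*(-1 + v) = (-1 + v)*(3 + Z))
b(E, C) = 3*E + 18*C (b(E, C) = (6*C + E)*(-3 - 1*0 + 3*2 + 0*2) = (E + 6*C)*(-3 + 0 + 6 + 0) = (E + 6*C)*3 = 3*E + 18*C)
132*b(o, -58) = 132*(3*(-64) + 18*(-58)) = 132*(-192 - 1044) = 132*(-1236) = -163152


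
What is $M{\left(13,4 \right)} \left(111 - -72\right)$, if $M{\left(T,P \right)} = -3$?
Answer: $-549$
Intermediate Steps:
$M{\left(13,4 \right)} \left(111 - -72\right) = - 3 \left(111 - -72\right) = - 3 \left(111 + \left(-7 + 79\right)\right) = - 3 \left(111 + 72\right) = \left(-3\right) 183 = -549$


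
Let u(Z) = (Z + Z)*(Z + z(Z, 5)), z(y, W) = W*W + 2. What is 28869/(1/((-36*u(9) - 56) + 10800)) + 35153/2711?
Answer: -984872366503/2711 ≈ -3.6329e+8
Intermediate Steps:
z(y, W) = 2 + W² (z(y, W) = W² + 2 = 2 + W²)
u(Z) = 2*Z*(27 + Z) (u(Z) = (Z + Z)*(Z + (2 + 5²)) = (2*Z)*(Z + (2 + 25)) = (2*Z)*(Z + 27) = (2*Z)*(27 + Z) = 2*Z*(27 + Z))
28869/(1/((-36*u(9) - 56) + 10800)) + 35153/2711 = 28869/(1/((-72*9*(27 + 9) - 56) + 10800)) + 35153/2711 = 28869/(1/((-72*9*36 - 56) + 10800)) + 35153*(1/2711) = 28869/(1/((-36*648 - 56) + 10800)) + 35153/2711 = 28869/(1/((-23328 - 56) + 10800)) + 35153/2711 = 28869/(1/(-23384 + 10800)) + 35153/2711 = 28869/(1/(-12584)) + 35153/2711 = 28869/(-1/12584) + 35153/2711 = 28869*(-12584) + 35153/2711 = -363287496 + 35153/2711 = -984872366503/2711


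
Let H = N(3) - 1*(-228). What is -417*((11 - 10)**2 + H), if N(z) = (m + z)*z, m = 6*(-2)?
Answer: -84234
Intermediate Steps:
m = -12
N(z) = z*(-12 + z) (N(z) = (-12 + z)*z = z*(-12 + z))
H = 201 (H = 3*(-12 + 3) - 1*(-228) = 3*(-9) + 228 = -27 + 228 = 201)
-417*((11 - 10)**2 + H) = -417*((11 - 10)**2 + 201) = -417*(1**2 + 201) = -417*(1 + 201) = -417*202 = -84234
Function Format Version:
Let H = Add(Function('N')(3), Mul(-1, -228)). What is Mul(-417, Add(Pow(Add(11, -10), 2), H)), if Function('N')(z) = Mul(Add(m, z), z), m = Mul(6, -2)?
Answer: -84234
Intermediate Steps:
m = -12
Function('N')(z) = Mul(z, Add(-12, z)) (Function('N')(z) = Mul(Add(-12, z), z) = Mul(z, Add(-12, z)))
H = 201 (H = Add(Mul(3, Add(-12, 3)), Mul(-1, -228)) = Add(Mul(3, -9), 228) = Add(-27, 228) = 201)
Mul(-417, Add(Pow(Add(11, -10), 2), H)) = Mul(-417, Add(Pow(Add(11, -10), 2), 201)) = Mul(-417, Add(Pow(1, 2), 201)) = Mul(-417, Add(1, 201)) = Mul(-417, 202) = -84234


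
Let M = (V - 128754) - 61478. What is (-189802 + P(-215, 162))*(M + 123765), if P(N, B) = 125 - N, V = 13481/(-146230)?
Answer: 131533761963903/10445 ≈ 1.2593e+10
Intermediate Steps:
V = -13481/146230 (V = 13481*(-1/146230) = -13481/146230 ≈ -0.092190)
M = -27817638841/146230 (M = (-13481/146230 - 128754) - 61478 = -18827710901/146230 - 61478 = -27817638841/146230 ≈ -1.9023e+5)
(-189802 + P(-215, 162))*(M + 123765) = (-189802 + (125 - 1*(-215)))*(-27817638841/146230 + 123765) = (-189802 + (125 + 215))*(-9719482891/146230) = (-189802 + 340)*(-9719482891/146230) = -189462*(-9719482891/146230) = 131533761963903/10445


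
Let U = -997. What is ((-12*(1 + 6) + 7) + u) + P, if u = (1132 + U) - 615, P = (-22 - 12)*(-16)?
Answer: -13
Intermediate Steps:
P = 544 (P = -34*(-16) = 544)
u = -480 (u = (1132 - 997) - 615 = 135 - 615 = -480)
((-12*(1 + 6) + 7) + u) + P = ((-12*(1 + 6) + 7) - 480) + 544 = ((-12*7 + 7) - 480) + 544 = ((-84 + 7) - 480) + 544 = (-77 - 480) + 544 = -557 + 544 = -13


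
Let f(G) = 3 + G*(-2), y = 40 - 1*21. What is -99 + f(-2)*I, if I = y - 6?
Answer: -8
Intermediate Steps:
y = 19 (y = 40 - 21 = 19)
f(G) = 3 - 2*G
I = 13 (I = 19 - 6 = 13)
-99 + f(-2)*I = -99 + (3 - 2*(-2))*13 = -99 + (3 + 4)*13 = -99 + 7*13 = -99 + 91 = -8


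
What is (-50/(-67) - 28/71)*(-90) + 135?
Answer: 491535/4757 ≈ 103.33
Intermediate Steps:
(-50/(-67) - 28/71)*(-90) + 135 = (-50*(-1/67) - 28*1/71)*(-90) + 135 = (50/67 - 28/71)*(-90) + 135 = (1674/4757)*(-90) + 135 = -150660/4757 + 135 = 491535/4757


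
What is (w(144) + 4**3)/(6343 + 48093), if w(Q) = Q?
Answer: 52/13609 ≈ 0.0038210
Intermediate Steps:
(w(144) + 4**3)/(6343 + 48093) = (144 + 4**3)/(6343 + 48093) = (144 + 64)/54436 = 208*(1/54436) = 52/13609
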